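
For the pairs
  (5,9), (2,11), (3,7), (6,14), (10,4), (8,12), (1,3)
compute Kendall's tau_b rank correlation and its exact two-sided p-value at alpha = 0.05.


Step 1: Enumerate the 21 unordered pairs (i,j) with i<j and classify each by sign(x_j-x_i) * sign(y_j-y_i).
  (1,2):dx=-3,dy=+2->D; (1,3):dx=-2,dy=-2->C; (1,4):dx=+1,dy=+5->C; (1,5):dx=+5,dy=-5->D
  (1,6):dx=+3,dy=+3->C; (1,7):dx=-4,dy=-6->C; (2,3):dx=+1,dy=-4->D; (2,4):dx=+4,dy=+3->C
  (2,5):dx=+8,dy=-7->D; (2,6):dx=+6,dy=+1->C; (2,7):dx=-1,dy=-8->C; (3,4):dx=+3,dy=+7->C
  (3,5):dx=+7,dy=-3->D; (3,6):dx=+5,dy=+5->C; (3,7):dx=-2,dy=-4->C; (4,5):dx=+4,dy=-10->D
  (4,6):dx=+2,dy=-2->D; (4,7):dx=-5,dy=-11->C; (5,6):dx=-2,dy=+8->D; (5,7):dx=-9,dy=-1->C
  (6,7):dx=-7,dy=-9->C
Step 2: C = 13, D = 8, total pairs = 21.
Step 3: tau = (C - D)/(n(n-1)/2) = (13 - 8)/21 = 0.238095.
Step 4: Exact two-sided p-value (enumerate n! = 5040 permutations of y under H0): p = 0.561905.
Step 5: alpha = 0.05. fail to reject H0.

tau_b = 0.2381 (C=13, D=8), p = 0.561905, fail to reject H0.


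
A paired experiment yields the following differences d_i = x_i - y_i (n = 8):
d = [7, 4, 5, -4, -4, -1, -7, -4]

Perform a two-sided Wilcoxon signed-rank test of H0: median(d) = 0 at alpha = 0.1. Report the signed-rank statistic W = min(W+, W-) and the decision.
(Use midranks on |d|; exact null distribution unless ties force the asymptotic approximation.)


Step 1: Drop any zero differences (none here) and take |d_i|.
|d| = [7, 4, 5, 4, 4, 1, 7, 4]
Step 2: Midrank |d_i| (ties get averaged ranks).
ranks: |7|->7.5, |4|->3.5, |5|->6, |4|->3.5, |4|->3.5, |1|->1, |7|->7.5, |4|->3.5
Step 3: Attach original signs; sum ranks with positive sign and with negative sign.
W+ = 7.5 + 3.5 + 6 = 17
W- = 3.5 + 3.5 + 1 + 7.5 + 3.5 = 19
(Check: W+ + W- = 36 should equal n(n+1)/2 = 36.)
Step 4: Test statistic W = min(W+, W-) = 17.
Step 5: Ties in |d|, so use the tie-corrected normal approximation.
        E[W] = n(n+1)/4 = 8*9/4 = 18.
        Tie groups: |d|=4 (t=4), |d|=7 (t=2); sum(t^3 - t) = 66.
        Var[W] = n(n+1)(2n+1)/24 - sum(t^3-t)/48 = 1224/24 - 66/48 = 49.625.
        z = (W - E[W]) / sqrt(Var[W]) = (17 - 18) / 7.0445 = -0.1420.
        Two-sided p = 2*Phi(z) = 0.887116.
Step 6: alpha = 0.1. fail to reject H0.

W+ = 17, W- = 19, W = min = 17, p = 0.887116, fail to reject H0.


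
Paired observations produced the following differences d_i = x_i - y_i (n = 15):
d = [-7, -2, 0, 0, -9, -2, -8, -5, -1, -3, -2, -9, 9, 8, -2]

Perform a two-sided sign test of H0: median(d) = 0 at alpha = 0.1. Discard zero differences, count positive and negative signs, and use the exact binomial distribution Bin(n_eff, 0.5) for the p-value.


Step 1: Discard zero differences. Original n = 15; n_eff = number of nonzero differences = 13.
Nonzero differences (with sign): -7, -2, -9, -2, -8, -5, -1, -3, -2, -9, +9, +8, -2
Step 2: Count signs: positive = 2, negative = 11.
Step 3: Under H0: P(positive) = 0.5, so the number of positives S ~ Bin(13, 0.5).
Step 4: Two-sided exact p-value = sum of Bin(13,0.5) probabilities at or below the observed probability = 0.022461.
Step 5: alpha = 0.1. reject H0.

n_eff = 13, pos = 2, neg = 11, p = 0.022461, reject H0.


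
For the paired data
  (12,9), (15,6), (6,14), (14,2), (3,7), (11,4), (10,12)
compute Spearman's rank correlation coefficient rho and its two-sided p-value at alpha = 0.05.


Step 1: Rank x and y separately (midranks; no ties here).
rank(x): 12->5, 15->7, 6->2, 14->6, 3->1, 11->4, 10->3
rank(y): 9->5, 6->3, 14->7, 2->1, 7->4, 4->2, 12->6
Step 2: d_i = R_x(i) - R_y(i); compute d_i^2.
  (5-5)^2=0, (7-3)^2=16, (2-7)^2=25, (6-1)^2=25, (1-4)^2=9, (4-2)^2=4, (3-6)^2=9
sum(d^2) = 88.
Step 3: rho = 1 - 6*88 / (7*(7^2 - 1)) = 1 - 528/336 = -0.571429.
Step 4: Under H0, t = rho * sqrt((n-2)/(1-rho^2)) = -1.5570 ~ t(5).
Step 5: Two-sided p-value from the t-distribution with 5 df = 0.180202.
Step 6: alpha = 0.05. fail to reject H0.

rho = -0.5714, p = 0.180202, fail to reject H0 at alpha = 0.05.


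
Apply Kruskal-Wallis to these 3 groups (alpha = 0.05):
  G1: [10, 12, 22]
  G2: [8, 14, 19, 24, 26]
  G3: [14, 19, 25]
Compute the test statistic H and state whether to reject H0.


Step 1: Combine all N = 11 observations and assign midranks.
sorted (value, group, rank): (8,G2,1), (10,G1,2), (12,G1,3), (14,G2,4.5), (14,G3,4.5), (19,G2,6.5), (19,G3,6.5), (22,G1,8), (24,G2,9), (25,G3,10), (26,G2,11)
Step 2: Sum ranks within each group.
R_1 = 13 (n_1 = 3)
R_2 = 32 (n_2 = 5)
R_3 = 21 (n_3 = 3)
Step 3: H = 12/(N(N+1)) * sum(R_i^2/n_i) - 3(N+1)
     = 12/(11*12) * (13^2/3 + 32^2/5 + 21^2/3) - 3*12
     = 0.090909 * 408.133 - 36
     = 1.103030.
Step 4: Ties present; correction factor C = 1 - 12/(11^3 - 11) = 0.990909. Corrected H = 1.103030 / 0.990909 = 1.113150.
Step 5: Under H0, H ~ chi^2(2); p-value = 0.573169.
Step 6: alpha = 0.05. fail to reject H0.

H = 1.1131, df = 2, p = 0.573169, fail to reject H0.


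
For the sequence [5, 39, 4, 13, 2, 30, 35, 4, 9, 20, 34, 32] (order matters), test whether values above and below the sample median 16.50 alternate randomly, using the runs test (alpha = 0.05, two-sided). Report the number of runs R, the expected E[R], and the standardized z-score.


Step 1: Compute median = 16.50; label A = above, B = below.
Labels in order: BABBBAABBAAA  (n_A = 6, n_B = 6)
Step 2: Count runs R = 6.
Step 3: Under H0 (random ordering), E[R] = 2*n_A*n_B/(n_A+n_B) + 1 = 2*6*6/12 + 1 = 7.0000.
        Var[R] = 2*n_A*n_B*(2*n_A*n_B - n_A - n_B) / ((n_A+n_B)^2 * (n_A+n_B-1)) = 4320/1584 = 2.7273.
        SD[R] = 1.6514.
Step 4: Continuity-corrected z = (R + 0.5 - E[R]) / SD[R] = (6 + 0.5 - 7.0000) / 1.6514 = -0.3028.
Step 5: Two-sided p-value via normal approximation = 2*(1 - Phi(|z|)) = 0.762069.
Step 6: alpha = 0.05. fail to reject H0.

R = 6, z = -0.3028, p = 0.762069, fail to reject H0.


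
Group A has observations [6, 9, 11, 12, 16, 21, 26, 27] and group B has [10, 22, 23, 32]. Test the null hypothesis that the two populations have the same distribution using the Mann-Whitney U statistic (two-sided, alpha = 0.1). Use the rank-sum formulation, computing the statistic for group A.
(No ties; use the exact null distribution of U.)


Step 1: Combine and sort all 12 observations; assign midranks.
sorted (value, group): (6,X), (9,X), (10,Y), (11,X), (12,X), (16,X), (21,X), (22,Y), (23,Y), (26,X), (27,X), (32,Y)
ranks: 6->1, 9->2, 10->3, 11->4, 12->5, 16->6, 21->7, 22->8, 23->9, 26->10, 27->11, 32->12
Step 2: Rank sum for X: R1 = 1 + 2 + 4 + 5 + 6 + 7 + 10 + 11 = 46.
Step 3: U_X = R1 - n1(n1+1)/2 = 46 - 8*9/2 = 46 - 36 = 10.
       U_Y = n1*n2 - U_X = 32 - 10 = 22.
Step 4: No ties, so the exact null distribution of U (based on enumerating the C(12,8) = 495 equally likely rank assignments) gives the two-sided p-value.
Step 5: p-value = 0.367677; compare to alpha = 0.1. fail to reject H0.

U_X = 10, p = 0.367677, fail to reject H0 at alpha = 0.1.


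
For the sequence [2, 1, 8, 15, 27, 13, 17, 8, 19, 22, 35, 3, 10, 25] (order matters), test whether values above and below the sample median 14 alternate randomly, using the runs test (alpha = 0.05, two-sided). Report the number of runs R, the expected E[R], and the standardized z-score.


Step 1: Compute median = 14; label A = above, B = below.
Labels in order: BBBAABABAAABBA  (n_A = 7, n_B = 7)
Step 2: Count runs R = 8.
Step 3: Under H0 (random ordering), E[R] = 2*n_A*n_B/(n_A+n_B) + 1 = 2*7*7/14 + 1 = 8.0000.
        Var[R] = 2*n_A*n_B*(2*n_A*n_B - n_A - n_B) / ((n_A+n_B)^2 * (n_A+n_B-1)) = 8232/2548 = 3.2308.
        SD[R] = 1.7974.
Step 4: R = E[R], so z = 0 with no continuity correction.
Step 5: Two-sided p-value via normal approximation = 2*(1 - Phi(|z|)) = 1.000000.
Step 6: alpha = 0.05. fail to reject H0.

R = 8, z = 0.0000, p = 1.000000, fail to reject H0.


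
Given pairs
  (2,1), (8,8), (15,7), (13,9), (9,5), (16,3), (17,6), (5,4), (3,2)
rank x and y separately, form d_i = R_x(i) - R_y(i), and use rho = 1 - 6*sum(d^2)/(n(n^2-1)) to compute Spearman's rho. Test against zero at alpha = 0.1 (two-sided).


Step 1: Rank x and y separately (midranks; no ties here).
rank(x): 2->1, 8->4, 15->7, 13->6, 9->5, 16->8, 17->9, 5->3, 3->2
rank(y): 1->1, 8->8, 7->7, 9->9, 5->5, 3->3, 6->6, 4->4, 2->2
Step 2: d_i = R_x(i) - R_y(i); compute d_i^2.
  (1-1)^2=0, (4-8)^2=16, (7-7)^2=0, (6-9)^2=9, (5-5)^2=0, (8-3)^2=25, (9-6)^2=9, (3-4)^2=1, (2-2)^2=0
sum(d^2) = 60.
Step 3: rho = 1 - 6*60 / (9*(9^2 - 1)) = 1 - 360/720 = 0.500000.
Step 4: Under H0, t = rho * sqrt((n-2)/(1-rho^2)) = 1.5275 ~ t(7).
Step 5: Two-sided p-value from the t-distribution with 7 df = 0.170471.
Step 6: alpha = 0.1. fail to reject H0.

rho = 0.5000, p = 0.170471, fail to reject H0 at alpha = 0.1.


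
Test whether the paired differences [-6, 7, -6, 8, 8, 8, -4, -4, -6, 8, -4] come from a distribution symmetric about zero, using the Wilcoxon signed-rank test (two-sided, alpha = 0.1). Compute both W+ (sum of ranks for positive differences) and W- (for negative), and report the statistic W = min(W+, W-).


Step 1: Drop any zero differences (none here) and take |d_i|.
|d| = [6, 7, 6, 8, 8, 8, 4, 4, 6, 8, 4]
Step 2: Midrank |d_i| (ties get averaged ranks).
ranks: |6|->5, |7|->7, |6|->5, |8|->9.5, |8|->9.5, |8|->9.5, |4|->2, |4|->2, |6|->5, |8|->9.5, |4|->2
Step 3: Attach original signs; sum ranks with positive sign and with negative sign.
W+ = 7 + 9.5 + 9.5 + 9.5 + 9.5 = 45
W- = 5 + 5 + 2 + 2 + 5 + 2 = 21
(Check: W+ + W- = 66 should equal n(n+1)/2 = 66.)
Step 4: Test statistic W = min(W+, W-) = 21.
Step 5: Ties in |d|, so use the tie-corrected normal approximation.
        E[W] = n(n+1)/4 = 11*12/4 = 33.
        Tie groups: |d|=4 (t=3), |d|=6 (t=3), |d|=8 (t=4); sum(t^3 - t) = 108.
        Var[W] = n(n+1)(2n+1)/24 - sum(t^3-t)/48 = 3036/24 - 108/48 = 124.25.
        z = (W - E[W]) / sqrt(Var[W]) = (21 - 33) / 11.1467 = -1.0765.
        Two-sided p = 2*Phi(z) = 0.281683.
Step 6: alpha = 0.1. fail to reject H0.

W+ = 45, W- = 21, W = min = 21, p = 0.281683, fail to reject H0.


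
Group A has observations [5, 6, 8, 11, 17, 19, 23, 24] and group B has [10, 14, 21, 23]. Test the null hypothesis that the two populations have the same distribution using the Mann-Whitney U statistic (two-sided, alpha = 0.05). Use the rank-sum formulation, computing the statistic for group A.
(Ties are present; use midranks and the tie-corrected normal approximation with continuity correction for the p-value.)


Step 1: Combine and sort all 12 observations; assign midranks.
sorted (value, group): (5,X), (6,X), (8,X), (10,Y), (11,X), (14,Y), (17,X), (19,X), (21,Y), (23,X), (23,Y), (24,X)
ranks: 5->1, 6->2, 8->3, 10->4, 11->5, 14->6, 17->7, 19->8, 21->9, 23->10.5, 23->10.5, 24->12
Step 2: Rank sum for X: R1 = 1 + 2 + 3 + 5 + 7 + 8 + 10.5 + 12 = 48.5.
Step 3: U_X = R1 - n1(n1+1)/2 = 48.5 - 8*9/2 = 48.5 - 36 = 12.5.
       U_Y = n1*n2 - U_X = 32 - 12.5 = 19.5.
Step 4: Ties are present, so use the tie-corrected normal approximation (with continuity correction) for the p-value.
Step 5: p-value = 0.609759; compare to alpha = 0.05. fail to reject H0.

U_X = 12.5, p = 0.609759, fail to reject H0 at alpha = 0.05.


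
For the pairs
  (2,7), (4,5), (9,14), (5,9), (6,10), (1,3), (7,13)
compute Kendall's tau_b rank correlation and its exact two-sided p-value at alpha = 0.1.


Step 1: Enumerate the 21 unordered pairs (i,j) with i<j and classify each by sign(x_j-x_i) * sign(y_j-y_i).
  (1,2):dx=+2,dy=-2->D; (1,3):dx=+7,dy=+7->C; (1,4):dx=+3,dy=+2->C; (1,5):dx=+4,dy=+3->C
  (1,6):dx=-1,dy=-4->C; (1,7):dx=+5,dy=+6->C; (2,3):dx=+5,dy=+9->C; (2,4):dx=+1,dy=+4->C
  (2,5):dx=+2,dy=+5->C; (2,6):dx=-3,dy=-2->C; (2,7):dx=+3,dy=+8->C; (3,4):dx=-4,dy=-5->C
  (3,5):dx=-3,dy=-4->C; (3,6):dx=-8,dy=-11->C; (3,7):dx=-2,dy=-1->C; (4,5):dx=+1,dy=+1->C
  (4,6):dx=-4,dy=-6->C; (4,7):dx=+2,dy=+4->C; (5,6):dx=-5,dy=-7->C; (5,7):dx=+1,dy=+3->C
  (6,7):dx=+6,dy=+10->C
Step 2: C = 20, D = 1, total pairs = 21.
Step 3: tau = (C - D)/(n(n-1)/2) = (20 - 1)/21 = 0.904762.
Step 4: Exact two-sided p-value (enumerate n! = 5040 permutations of y under H0): p = 0.002778.
Step 5: alpha = 0.1. reject H0.

tau_b = 0.9048 (C=20, D=1), p = 0.002778, reject H0.


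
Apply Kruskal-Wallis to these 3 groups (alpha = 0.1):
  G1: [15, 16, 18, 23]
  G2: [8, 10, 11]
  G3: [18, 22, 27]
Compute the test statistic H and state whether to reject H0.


Step 1: Combine all N = 10 observations and assign midranks.
sorted (value, group, rank): (8,G2,1), (10,G2,2), (11,G2,3), (15,G1,4), (16,G1,5), (18,G1,6.5), (18,G3,6.5), (22,G3,8), (23,G1,9), (27,G3,10)
Step 2: Sum ranks within each group.
R_1 = 24.5 (n_1 = 4)
R_2 = 6 (n_2 = 3)
R_3 = 24.5 (n_3 = 3)
Step 3: H = 12/(N(N+1)) * sum(R_i^2/n_i) - 3(N+1)
     = 12/(10*11) * (24.5^2/4 + 6^2/3 + 24.5^2/3) - 3*11
     = 0.109091 * 362.146 - 33
     = 6.506818.
Step 4: Ties present; correction factor C = 1 - 6/(10^3 - 10) = 0.993939. Corrected H = 6.506818 / 0.993939 = 6.546494.
Step 5: Under H0, H ~ chi^2(2); p-value = 0.037883.
Step 6: alpha = 0.1. reject H0.

H = 6.5465, df = 2, p = 0.037883, reject H0.


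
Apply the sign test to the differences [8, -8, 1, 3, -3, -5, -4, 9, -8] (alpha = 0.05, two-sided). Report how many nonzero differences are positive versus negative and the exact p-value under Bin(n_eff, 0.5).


Step 1: Discard zero differences. Original n = 9; n_eff = number of nonzero differences = 9.
Nonzero differences (with sign): +8, -8, +1, +3, -3, -5, -4, +9, -8
Step 2: Count signs: positive = 4, negative = 5.
Step 3: Under H0: P(positive) = 0.5, so the number of positives S ~ Bin(9, 0.5).
Step 4: Two-sided exact p-value = sum of Bin(9,0.5) probabilities at or below the observed probability = 1.000000.
Step 5: alpha = 0.05. fail to reject H0.

n_eff = 9, pos = 4, neg = 5, p = 1.000000, fail to reject H0.


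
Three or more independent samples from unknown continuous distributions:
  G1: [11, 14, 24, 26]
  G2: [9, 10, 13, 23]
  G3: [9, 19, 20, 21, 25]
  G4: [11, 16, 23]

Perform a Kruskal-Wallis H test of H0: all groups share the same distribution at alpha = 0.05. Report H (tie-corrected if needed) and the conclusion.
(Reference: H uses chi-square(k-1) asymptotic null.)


Step 1: Combine all N = 16 observations and assign midranks.
sorted (value, group, rank): (9,G2,1.5), (9,G3,1.5), (10,G2,3), (11,G1,4.5), (11,G4,4.5), (13,G2,6), (14,G1,7), (16,G4,8), (19,G3,9), (20,G3,10), (21,G3,11), (23,G2,12.5), (23,G4,12.5), (24,G1,14), (25,G3,15), (26,G1,16)
Step 2: Sum ranks within each group.
R_1 = 41.5 (n_1 = 4)
R_2 = 23 (n_2 = 4)
R_3 = 46.5 (n_3 = 5)
R_4 = 25 (n_4 = 3)
Step 3: H = 12/(N(N+1)) * sum(R_i^2/n_i) - 3(N+1)
     = 12/(16*17) * (41.5^2/4 + 23^2/4 + 46.5^2/5 + 25^2/3) - 3*17
     = 0.044118 * 1203.6 - 51
     = 2.099816.
Step 4: Ties present; correction factor C = 1 - 18/(16^3 - 16) = 0.995588. Corrected H = 2.099816 / 0.995588 = 2.109121.
Step 5: Under H0, H ~ chi^2(3); p-value = 0.550070.
Step 6: alpha = 0.05. fail to reject H0.

H = 2.1091, df = 3, p = 0.550070, fail to reject H0.


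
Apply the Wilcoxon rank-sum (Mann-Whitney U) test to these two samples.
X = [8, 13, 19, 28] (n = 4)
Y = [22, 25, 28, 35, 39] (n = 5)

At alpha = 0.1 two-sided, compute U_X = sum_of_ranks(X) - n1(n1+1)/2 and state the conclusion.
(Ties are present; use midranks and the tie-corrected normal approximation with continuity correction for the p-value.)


Step 1: Combine and sort all 9 observations; assign midranks.
sorted (value, group): (8,X), (13,X), (19,X), (22,Y), (25,Y), (28,X), (28,Y), (35,Y), (39,Y)
ranks: 8->1, 13->2, 19->3, 22->4, 25->5, 28->6.5, 28->6.5, 35->8, 39->9
Step 2: Rank sum for X: R1 = 1 + 2 + 3 + 6.5 = 12.5.
Step 3: U_X = R1 - n1(n1+1)/2 = 12.5 - 4*5/2 = 12.5 - 10 = 2.5.
       U_Y = n1*n2 - U_X = 20 - 2.5 = 17.5.
Step 4: Ties are present, so use the tie-corrected normal approximation (with continuity correction) for the p-value.
Step 5: p-value = 0.085100; compare to alpha = 0.1. reject H0.

U_X = 2.5, p = 0.085100, reject H0 at alpha = 0.1.


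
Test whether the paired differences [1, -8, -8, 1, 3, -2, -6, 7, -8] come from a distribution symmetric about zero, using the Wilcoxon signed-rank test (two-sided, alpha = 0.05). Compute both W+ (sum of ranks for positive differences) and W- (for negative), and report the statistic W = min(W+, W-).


Step 1: Drop any zero differences (none here) and take |d_i|.
|d| = [1, 8, 8, 1, 3, 2, 6, 7, 8]
Step 2: Midrank |d_i| (ties get averaged ranks).
ranks: |1|->1.5, |8|->8, |8|->8, |1|->1.5, |3|->4, |2|->3, |6|->5, |7|->6, |8|->8
Step 3: Attach original signs; sum ranks with positive sign and with negative sign.
W+ = 1.5 + 1.5 + 4 + 6 = 13
W- = 8 + 8 + 3 + 5 + 8 = 32
(Check: W+ + W- = 45 should equal n(n+1)/2 = 45.)
Step 4: Test statistic W = min(W+, W-) = 13.
Step 5: Ties in |d|, so use the tie-corrected normal approximation.
        E[W] = n(n+1)/4 = 9*10/4 = 22.5.
        Tie groups: |d|=1 (t=2), |d|=8 (t=3); sum(t^3 - t) = 30.
        Var[W] = n(n+1)(2n+1)/24 - sum(t^3-t)/48 = 1710/24 - 30/48 = 70.625.
        z = (W - E[W]) / sqrt(Var[W]) = (13 - 22.5) / 8.4039 = -1.1304.
        Two-sided p = 2*Phi(z) = 0.258294.
Step 6: alpha = 0.05. fail to reject H0.

W+ = 13, W- = 32, W = min = 13, p = 0.258294, fail to reject H0.


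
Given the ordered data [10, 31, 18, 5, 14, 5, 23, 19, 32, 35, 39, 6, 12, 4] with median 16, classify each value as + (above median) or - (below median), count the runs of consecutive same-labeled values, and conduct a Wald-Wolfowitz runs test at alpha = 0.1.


Step 1: Compute median = 16; label A = above, B = below.
Labels in order: BAABBBAAAAABBB  (n_A = 7, n_B = 7)
Step 2: Count runs R = 5.
Step 3: Under H0 (random ordering), E[R] = 2*n_A*n_B/(n_A+n_B) + 1 = 2*7*7/14 + 1 = 8.0000.
        Var[R] = 2*n_A*n_B*(2*n_A*n_B - n_A - n_B) / ((n_A+n_B)^2 * (n_A+n_B-1)) = 8232/2548 = 3.2308.
        SD[R] = 1.7974.
Step 4: Continuity-corrected z = (R + 0.5 - E[R]) / SD[R] = (5 + 0.5 - 8.0000) / 1.7974 = -1.3909.
Step 5: Two-sided p-value via normal approximation = 2*(1 - Phi(|z|)) = 0.164264.
Step 6: alpha = 0.1. fail to reject H0.

R = 5, z = -1.3909, p = 0.164264, fail to reject H0.


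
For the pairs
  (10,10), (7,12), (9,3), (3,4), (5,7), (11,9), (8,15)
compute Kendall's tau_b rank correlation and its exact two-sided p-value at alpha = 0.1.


Step 1: Enumerate the 21 unordered pairs (i,j) with i<j and classify each by sign(x_j-x_i) * sign(y_j-y_i).
  (1,2):dx=-3,dy=+2->D; (1,3):dx=-1,dy=-7->C; (1,4):dx=-7,dy=-6->C; (1,5):dx=-5,dy=-3->C
  (1,6):dx=+1,dy=-1->D; (1,7):dx=-2,dy=+5->D; (2,3):dx=+2,dy=-9->D; (2,4):dx=-4,dy=-8->C
  (2,5):dx=-2,dy=-5->C; (2,6):dx=+4,dy=-3->D; (2,7):dx=+1,dy=+3->C; (3,4):dx=-6,dy=+1->D
  (3,5):dx=-4,dy=+4->D; (3,6):dx=+2,dy=+6->C; (3,7):dx=-1,dy=+12->D; (4,5):dx=+2,dy=+3->C
  (4,6):dx=+8,dy=+5->C; (4,7):dx=+5,dy=+11->C; (5,6):dx=+6,dy=+2->C; (5,7):dx=+3,dy=+8->C
  (6,7):dx=-3,dy=+6->D
Step 2: C = 12, D = 9, total pairs = 21.
Step 3: tau = (C - D)/(n(n-1)/2) = (12 - 9)/21 = 0.142857.
Step 4: Exact two-sided p-value (enumerate n! = 5040 permutations of y under H0): p = 0.772619.
Step 5: alpha = 0.1. fail to reject H0.

tau_b = 0.1429 (C=12, D=9), p = 0.772619, fail to reject H0.


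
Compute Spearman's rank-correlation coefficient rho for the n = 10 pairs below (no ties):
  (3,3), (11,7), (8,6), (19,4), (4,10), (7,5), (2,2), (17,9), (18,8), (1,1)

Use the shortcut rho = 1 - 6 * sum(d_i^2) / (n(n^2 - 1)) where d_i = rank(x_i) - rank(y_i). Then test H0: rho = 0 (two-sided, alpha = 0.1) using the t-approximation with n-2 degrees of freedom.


Step 1: Rank x and y separately (midranks; no ties here).
rank(x): 3->3, 11->7, 8->6, 19->10, 4->4, 7->5, 2->2, 17->8, 18->9, 1->1
rank(y): 3->3, 7->7, 6->6, 4->4, 10->10, 5->5, 2->2, 9->9, 8->8, 1->1
Step 2: d_i = R_x(i) - R_y(i); compute d_i^2.
  (3-3)^2=0, (7-7)^2=0, (6-6)^2=0, (10-4)^2=36, (4-10)^2=36, (5-5)^2=0, (2-2)^2=0, (8-9)^2=1, (9-8)^2=1, (1-1)^2=0
sum(d^2) = 74.
Step 3: rho = 1 - 6*74 / (10*(10^2 - 1)) = 1 - 444/990 = 0.551515.
Step 4: Under H0, t = rho * sqrt((n-2)/(1-rho^2)) = 1.8700 ~ t(8).
Step 5: Two-sided p-value from the t-distribution with 8 df = 0.098401.
Step 6: alpha = 0.1. reject H0.

rho = 0.5515, p = 0.098401, reject H0 at alpha = 0.1.


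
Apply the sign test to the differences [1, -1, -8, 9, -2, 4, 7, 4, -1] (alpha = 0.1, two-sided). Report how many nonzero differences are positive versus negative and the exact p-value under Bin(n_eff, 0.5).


Step 1: Discard zero differences. Original n = 9; n_eff = number of nonzero differences = 9.
Nonzero differences (with sign): +1, -1, -8, +9, -2, +4, +7, +4, -1
Step 2: Count signs: positive = 5, negative = 4.
Step 3: Under H0: P(positive) = 0.5, so the number of positives S ~ Bin(9, 0.5).
Step 4: Two-sided exact p-value = sum of Bin(9,0.5) probabilities at or below the observed probability = 1.000000.
Step 5: alpha = 0.1. fail to reject H0.

n_eff = 9, pos = 5, neg = 4, p = 1.000000, fail to reject H0.


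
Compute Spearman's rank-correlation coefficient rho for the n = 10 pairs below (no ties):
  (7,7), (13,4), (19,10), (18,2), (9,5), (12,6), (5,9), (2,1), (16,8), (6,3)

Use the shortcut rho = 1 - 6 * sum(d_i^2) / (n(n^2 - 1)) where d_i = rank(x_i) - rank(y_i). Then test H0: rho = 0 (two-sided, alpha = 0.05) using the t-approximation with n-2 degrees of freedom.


Step 1: Rank x and y separately (midranks; no ties here).
rank(x): 7->4, 13->7, 19->10, 18->9, 9->5, 12->6, 5->2, 2->1, 16->8, 6->3
rank(y): 7->7, 4->4, 10->10, 2->2, 5->5, 6->6, 9->9, 1->1, 8->8, 3->3
Step 2: d_i = R_x(i) - R_y(i); compute d_i^2.
  (4-7)^2=9, (7-4)^2=9, (10-10)^2=0, (9-2)^2=49, (5-5)^2=0, (6-6)^2=0, (2-9)^2=49, (1-1)^2=0, (8-8)^2=0, (3-3)^2=0
sum(d^2) = 116.
Step 3: rho = 1 - 6*116 / (10*(10^2 - 1)) = 1 - 696/990 = 0.296970.
Step 4: Under H0, t = rho * sqrt((n-2)/(1-rho^2)) = 0.8796 ~ t(8).
Step 5: Two-sided p-value from the t-distribution with 8 df = 0.404702.
Step 6: alpha = 0.05. fail to reject H0.

rho = 0.2970, p = 0.404702, fail to reject H0 at alpha = 0.05.


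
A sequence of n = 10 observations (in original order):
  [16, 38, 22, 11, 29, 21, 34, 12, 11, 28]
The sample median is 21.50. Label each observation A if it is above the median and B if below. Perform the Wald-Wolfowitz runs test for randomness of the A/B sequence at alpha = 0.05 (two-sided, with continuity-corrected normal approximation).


Step 1: Compute median = 21.50; label A = above, B = below.
Labels in order: BAABABABBA  (n_A = 5, n_B = 5)
Step 2: Count runs R = 8.
Step 3: Under H0 (random ordering), E[R] = 2*n_A*n_B/(n_A+n_B) + 1 = 2*5*5/10 + 1 = 6.0000.
        Var[R] = 2*n_A*n_B*(2*n_A*n_B - n_A - n_B) / ((n_A+n_B)^2 * (n_A+n_B-1)) = 2000/900 = 2.2222.
        SD[R] = 1.4907.
Step 4: Continuity-corrected z = (R - 0.5 - E[R]) / SD[R] = (8 - 0.5 - 6.0000) / 1.4907 = 1.0062.
Step 5: Two-sided p-value via normal approximation = 2*(1 - Phi(|z|)) = 0.314305.
Step 6: alpha = 0.05. fail to reject H0.

R = 8, z = 1.0062, p = 0.314305, fail to reject H0.


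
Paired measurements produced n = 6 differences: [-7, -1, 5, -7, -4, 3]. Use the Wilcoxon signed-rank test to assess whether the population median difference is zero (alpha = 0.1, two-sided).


Step 1: Drop any zero differences (none here) and take |d_i|.
|d| = [7, 1, 5, 7, 4, 3]
Step 2: Midrank |d_i| (ties get averaged ranks).
ranks: |7|->5.5, |1|->1, |5|->4, |7|->5.5, |4|->3, |3|->2
Step 3: Attach original signs; sum ranks with positive sign and with negative sign.
W+ = 4 + 2 = 6
W- = 5.5 + 1 + 5.5 + 3 = 15
(Check: W+ + W- = 21 should equal n(n+1)/2 = 21.)
Step 4: Test statistic W = min(W+, W-) = 6.
Step 5: Ties in |d|, so use the tie-corrected normal approximation.
        E[W] = n(n+1)/4 = 6*7/4 = 10.5.
        Tie groups: |d|=7 (t=2); sum(t^3 - t) = 6.
        Var[W] = n(n+1)(2n+1)/24 - sum(t^3-t)/48 = 546/24 - 6/48 = 22.625.
        z = (W - E[W]) / sqrt(Var[W]) = (6 - 10.5) / 4.7566 = -0.9461.
        Two-sided p = 2*Phi(z) = 0.344118.
Step 6: alpha = 0.1. fail to reject H0.

W+ = 6, W- = 15, W = min = 6, p = 0.344118, fail to reject H0.


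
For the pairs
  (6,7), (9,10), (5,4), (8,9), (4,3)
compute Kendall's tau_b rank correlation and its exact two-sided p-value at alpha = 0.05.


Step 1: Enumerate the 10 unordered pairs (i,j) with i<j and classify each by sign(x_j-x_i) * sign(y_j-y_i).
  (1,2):dx=+3,dy=+3->C; (1,3):dx=-1,dy=-3->C; (1,4):dx=+2,dy=+2->C; (1,5):dx=-2,dy=-4->C
  (2,3):dx=-4,dy=-6->C; (2,4):dx=-1,dy=-1->C; (2,5):dx=-5,dy=-7->C; (3,4):dx=+3,dy=+5->C
  (3,5):dx=-1,dy=-1->C; (4,5):dx=-4,dy=-6->C
Step 2: C = 10, D = 0, total pairs = 10.
Step 3: tau = (C - D)/(n(n-1)/2) = (10 - 0)/10 = 1.000000.
Step 4: Exact two-sided p-value (enumerate n! = 120 permutations of y under H0): p = 0.016667.
Step 5: alpha = 0.05. reject H0.

tau_b = 1.0000 (C=10, D=0), p = 0.016667, reject H0.


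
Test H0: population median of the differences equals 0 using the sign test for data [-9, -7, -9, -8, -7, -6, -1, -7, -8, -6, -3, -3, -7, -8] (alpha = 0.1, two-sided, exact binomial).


Step 1: Discard zero differences. Original n = 14; n_eff = number of nonzero differences = 14.
Nonzero differences (with sign): -9, -7, -9, -8, -7, -6, -1, -7, -8, -6, -3, -3, -7, -8
Step 2: Count signs: positive = 0, negative = 14.
Step 3: Under H0: P(positive) = 0.5, so the number of positives S ~ Bin(14, 0.5).
Step 4: Two-sided exact p-value = sum of Bin(14,0.5) probabilities at or below the observed probability = 0.000122.
Step 5: alpha = 0.1. reject H0.

n_eff = 14, pos = 0, neg = 14, p = 0.000122, reject H0.


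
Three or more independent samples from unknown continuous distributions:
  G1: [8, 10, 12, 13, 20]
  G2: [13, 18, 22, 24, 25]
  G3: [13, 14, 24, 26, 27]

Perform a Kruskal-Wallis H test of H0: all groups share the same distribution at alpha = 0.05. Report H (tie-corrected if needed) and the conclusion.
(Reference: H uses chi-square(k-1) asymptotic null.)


Step 1: Combine all N = 15 observations and assign midranks.
sorted (value, group, rank): (8,G1,1), (10,G1,2), (12,G1,3), (13,G1,5), (13,G2,5), (13,G3,5), (14,G3,7), (18,G2,8), (20,G1,9), (22,G2,10), (24,G2,11.5), (24,G3,11.5), (25,G2,13), (26,G3,14), (27,G3,15)
Step 2: Sum ranks within each group.
R_1 = 20 (n_1 = 5)
R_2 = 47.5 (n_2 = 5)
R_3 = 52.5 (n_3 = 5)
Step 3: H = 12/(N(N+1)) * sum(R_i^2/n_i) - 3(N+1)
     = 12/(15*16) * (20^2/5 + 47.5^2/5 + 52.5^2/5) - 3*16
     = 0.050000 * 1082.5 - 48
     = 6.125000.
Step 4: Ties present; correction factor C = 1 - 30/(15^3 - 15) = 0.991071. Corrected H = 6.125000 / 0.991071 = 6.180180.
Step 5: Under H0, H ~ chi^2(2); p-value = 0.045498.
Step 6: alpha = 0.05. reject H0.

H = 6.1802, df = 2, p = 0.045498, reject H0.


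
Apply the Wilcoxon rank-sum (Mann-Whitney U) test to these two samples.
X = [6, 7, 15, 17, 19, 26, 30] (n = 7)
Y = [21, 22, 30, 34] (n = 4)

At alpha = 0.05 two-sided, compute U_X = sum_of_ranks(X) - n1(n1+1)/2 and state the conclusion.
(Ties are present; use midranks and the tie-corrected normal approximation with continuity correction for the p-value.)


Step 1: Combine and sort all 11 observations; assign midranks.
sorted (value, group): (6,X), (7,X), (15,X), (17,X), (19,X), (21,Y), (22,Y), (26,X), (30,X), (30,Y), (34,Y)
ranks: 6->1, 7->2, 15->3, 17->4, 19->5, 21->6, 22->7, 26->8, 30->9.5, 30->9.5, 34->11
Step 2: Rank sum for X: R1 = 1 + 2 + 3 + 4 + 5 + 8 + 9.5 = 32.5.
Step 3: U_X = R1 - n1(n1+1)/2 = 32.5 - 7*8/2 = 32.5 - 28 = 4.5.
       U_Y = n1*n2 - U_X = 28 - 4.5 = 23.5.
Step 4: Ties are present, so use the tie-corrected normal approximation (with continuity correction) for the p-value.
Step 5: p-value = 0.088247; compare to alpha = 0.05. fail to reject H0.

U_X = 4.5, p = 0.088247, fail to reject H0 at alpha = 0.05.


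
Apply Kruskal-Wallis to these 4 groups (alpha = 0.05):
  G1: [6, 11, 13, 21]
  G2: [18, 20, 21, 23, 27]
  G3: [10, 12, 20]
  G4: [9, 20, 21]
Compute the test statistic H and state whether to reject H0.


Step 1: Combine all N = 15 observations and assign midranks.
sorted (value, group, rank): (6,G1,1), (9,G4,2), (10,G3,3), (11,G1,4), (12,G3,5), (13,G1,6), (18,G2,7), (20,G2,9), (20,G3,9), (20,G4,9), (21,G1,12), (21,G2,12), (21,G4,12), (23,G2,14), (27,G2,15)
Step 2: Sum ranks within each group.
R_1 = 23 (n_1 = 4)
R_2 = 57 (n_2 = 5)
R_3 = 17 (n_3 = 3)
R_4 = 23 (n_4 = 3)
Step 3: H = 12/(N(N+1)) * sum(R_i^2/n_i) - 3(N+1)
     = 12/(15*16) * (23^2/4 + 57^2/5 + 17^2/3 + 23^2/3) - 3*16
     = 0.050000 * 1054.72 - 48
     = 4.735833.
Step 4: Ties present; correction factor C = 1 - 48/(15^3 - 15) = 0.985714. Corrected H = 4.735833 / 0.985714 = 4.804469.
Step 5: Under H0, H ~ chi^2(3); p-value = 0.186688.
Step 6: alpha = 0.05. fail to reject H0.

H = 4.8045, df = 3, p = 0.186688, fail to reject H0.


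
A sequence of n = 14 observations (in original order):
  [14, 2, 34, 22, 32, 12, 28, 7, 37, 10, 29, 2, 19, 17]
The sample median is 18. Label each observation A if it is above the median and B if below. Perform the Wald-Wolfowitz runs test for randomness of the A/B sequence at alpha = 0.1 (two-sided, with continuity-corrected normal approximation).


Step 1: Compute median = 18; label A = above, B = below.
Labels in order: BBAAABABABABAB  (n_A = 7, n_B = 7)
Step 2: Count runs R = 11.
Step 3: Under H0 (random ordering), E[R] = 2*n_A*n_B/(n_A+n_B) + 1 = 2*7*7/14 + 1 = 8.0000.
        Var[R] = 2*n_A*n_B*(2*n_A*n_B - n_A - n_B) / ((n_A+n_B)^2 * (n_A+n_B-1)) = 8232/2548 = 3.2308.
        SD[R] = 1.7974.
Step 4: Continuity-corrected z = (R - 0.5 - E[R]) / SD[R] = (11 - 0.5 - 8.0000) / 1.7974 = 1.3909.
Step 5: Two-sided p-value via normal approximation = 2*(1 - Phi(|z|)) = 0.164264.
Step 6: alpha = 0.1. fail to reject H0.

R = 11, z = 1.3909, p = 0.164264, fail to reject H0.


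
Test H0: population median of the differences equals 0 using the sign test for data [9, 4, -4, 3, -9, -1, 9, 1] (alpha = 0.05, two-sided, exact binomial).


Step 1: Discard zero differences. Original n = 8; n_eff = number of nonzero differences = 8.
Nonzero differences (with sign): +9, +4, -4, +3, -9, -1, +9, +1
Step 2: Count signs: positive = 5, negative = 3.
Step 3: Under H0: P(positive) = 0.5, so the number of positives S ~ Bin(8, 0.5).
Step 4: Two-sided exact p-value = sum of Bin(8,0.5) probabilities at or below the observed probability = 0.726562.
Step 5: alpha = 0.05. fail to reject H0.

n_eff = 8, pos = 5, neg = 3, p = 0.726562, fail to reject H0.


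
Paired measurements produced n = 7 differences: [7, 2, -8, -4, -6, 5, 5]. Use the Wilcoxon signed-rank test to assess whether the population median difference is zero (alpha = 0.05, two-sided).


Step 1: Drop any zero differences (none here) and take |d_i|.
|d| = [7, 2, 8, 4, 6, 5, 5]
Step 2: Midrank |d_i| (ties get averaged ranks).
ranks: |7|->6, |2|->1, |8|->7, |4|->2, |6|->5, |5|->3.5, |5|->3.5
Step 3: Attach original signs; sum ranks with positive sign and with negative sign.
W+ = 6 + 1 + 3.5 + 3.5 = 14
W- = 7 + 2 + 5 = 14
(Check: W+ + W- = 28 should equal n(n+1)/2 = 28.)
Step 4: Test statistic W = min(W+, W-) = 14.
Step 5: Ties in |d|, so use the tie-corrected normal approximation.
        E[W] = n(n+1)/4 = 7*8/4 = 14.
        Tie groups: |d|=5 (t=2); sum(t^3 - t) = 6.
        Var[W] = n(n+1)(2n+1)/24 - sum(t^3-t)/48 = 840/24 - 6/48 = 34.875.
        z = (W - E[W]) / sqrt(Var[W]) = (14 - 14) / 5.9055 = 0.0000.
        Two-sided p = 2*Phi(z) = 1.000000.
Step 6: alpha = 0.05. fail to reject H0.

W+ = 14, W- = 14, W = min = 14, p = 1.000000, fail to reject H0.


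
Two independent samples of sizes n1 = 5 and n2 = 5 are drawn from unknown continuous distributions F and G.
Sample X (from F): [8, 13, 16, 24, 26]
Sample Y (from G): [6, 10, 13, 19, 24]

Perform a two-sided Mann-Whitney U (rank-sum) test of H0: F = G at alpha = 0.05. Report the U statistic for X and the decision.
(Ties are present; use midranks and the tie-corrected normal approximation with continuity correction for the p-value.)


Step 1: Combine and sort all 10 observations; assign midranks.
sorted (value, group): (6,Y), (8,X), (10,Y), (13,X), (13,Y), (16,X), (19,Y), (24,X), (24,Y), (26,X)
ranks: 6->1, 8->2, 10->3, 13->4.5, 13->4.5, 16->6, 19->7, 24->8.5, 24->8.5, 26->10
Step 2: Rank sum for X: R1 = 2 + 4.5 + 6 + 8.5 + 10 = 31.
Step 3: U_X = R1 - n1(n1+1)/2 = 31 - 5*6/2 = 31 - 15 = 16.
       U_Y = n1*n2 - U_X = 25 - 16 = 9.
Step 4: Ties are present, so use the tie-corrected normal approximation (with continuity correction) for the p-value.
Step 5: p-value = 0.528359; compare to alpha = 0.05. fail to reject H0.

U_X = 16, p = 0.528359, fail to reject H0 at alpha = 0.05.


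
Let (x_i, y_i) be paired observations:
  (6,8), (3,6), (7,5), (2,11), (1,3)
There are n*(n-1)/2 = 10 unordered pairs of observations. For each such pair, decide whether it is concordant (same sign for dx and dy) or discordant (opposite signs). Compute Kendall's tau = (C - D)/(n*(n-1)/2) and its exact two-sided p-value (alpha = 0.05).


Step 1: Enumerate the 10 unordered pairs (i,j) with i<j and classify each by sign(x_j-x_i) * sign(y_j-y_i).
  (1,2):dx=-3,dy=-2->C; (1,3):dx=+1,dy=-3->D; (1,4):dx=-4,dy=+3->D; (1,5):dx=-5,dy=-5->C
  (2,3):dx=+4,dy=-1->D; (2,4):dx=-1,dy=+5->D; (2,5):dx=-2,dy=-3->C; (3,4):dx=-5,dy=+6->D
  (3,5):dx=-6,dy=-2->C; (4,5):dx=-1,dy=-8->C
Step 2: C = 5, D = 5, total pairs = 10.
Step 3: tau = (C - D)/(n(n-1)/2) = (5 - 5)/10 = 0.000000.
Step 4: Exact two-sided p-value (enumerate n! = 120 permutations of y under H0): p = 1.000000.
Step 5: alpha = 0.05. fail to reject H0.

tau_b = 0.0000 (C=5, D=5), p = 1.000000, fail to reject H0.


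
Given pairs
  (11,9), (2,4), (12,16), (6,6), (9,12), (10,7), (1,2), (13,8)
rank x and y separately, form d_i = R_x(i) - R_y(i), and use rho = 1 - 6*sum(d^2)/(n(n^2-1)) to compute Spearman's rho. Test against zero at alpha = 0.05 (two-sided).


Step 1: Rank x and y separately (midranks; no ties here).
rank(x): 11->6, 2->2, 12->7, 6->3, 9->4, 10->5, 1->1, 13->8
rank(y): 9->6, 4->2, 16->8, 6->3, 12->7, 7->4, 2->1, 8->5
Step 2: d_i = R_x(i) - R_y(i); compute d_i^2.
  (6-6)^2=0, (2-2)^2=0, (7-8)^2=1, (3-3)^2=0, (4-7)^2=9, (5-4)^2=1, (1-1)^2=0, (8-5)^2=9
sum(d^2) = 20.
Step 3: rho = 1 - 6*20 / (8*(8^2 - 1)) = 1 - 120/504 = 0.761905.
Step 4: Under H0, t = rho * sqrt((n-2)/(1-rho^2)) = 2.8814 ~ t(6).
Step 5: Two-sided p-value from the t-distribution with 6 df = 0.028005.
Step 6: alpha = 0.05. reject H0.

rho = 0.7619, p = 0.028005, reject H0 at alpha = 0.05.


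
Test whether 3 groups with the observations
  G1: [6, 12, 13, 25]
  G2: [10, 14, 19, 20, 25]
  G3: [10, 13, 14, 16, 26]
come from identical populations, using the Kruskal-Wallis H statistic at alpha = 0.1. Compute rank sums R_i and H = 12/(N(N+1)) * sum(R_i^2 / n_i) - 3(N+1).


Step 1: Combine all N = 14 observations and assign midranks.
sorted (value, group, rank): (6,G1,1), (10,G2,2.5), (10,G3,2.5), (12,G1,4), (13,G1,5.5), (13,G3,5.5), (14,G2,7.5), (14,G3,7.5), (16,G3,9), (19,G2,10), (20,G2,11), (25,G1,12.5), (25,G2,12.5), (26,G3,14)
Step 2: Sum ranks within each group.
R_1 = 23 (n_1 = 4)
R_2 = 43.5 (n_2 = 5)
R_3 = 38.5 (n_3 = 5)
Step 3: H = 12/(N(N+1)) * sum(R_i^2/n_i) - 3(N+1)
     = 12/(14*15) * (23^2/4 + 43.5^2/5 + 38.5^2/5) - 3*15
     = 0.057143 * 807.15 - 45
     = 1.122857.
Step 4: Ties present; correction factor C = 1 - 24/(14^3 - 14) = 0.991209. Corrected H = 1.122857 / 0.991209 = 1.132816.
Step 5: Under H0, H ~ chi^2(2); p-value = 0.567560.
Step 6: alpha = 0.1. fail to reject H0.

H = 1.1328, df = 2, p = 0.567560, fail to reject H0.


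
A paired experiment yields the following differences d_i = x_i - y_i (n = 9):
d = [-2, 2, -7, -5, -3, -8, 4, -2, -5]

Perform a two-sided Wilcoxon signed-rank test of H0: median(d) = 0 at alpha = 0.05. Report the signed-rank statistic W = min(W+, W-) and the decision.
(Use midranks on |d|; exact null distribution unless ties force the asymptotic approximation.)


Step 1: Drop any zero differences (none here) and take |d_i|.
|d| = [2, 2, 7, 5, 3, 8, 4, 2, 5]
Step 2: Midrank |d_i| (ties get averaged ranks).
ranks: |2|->2, |2|->2, |7|->8, |5|->6.5, |3|->4, |8|->9, |4|->5, |2|->2, |5|->6.5
Step 3: Attach original signs; sum ranks with positive sign and with negative sign.
W+ = 2 + 5 = 7
W- = 2 + 8 + 6.5 + 4 + 9 + 2 + 6.5 = 38
(Check: W+ + W- = 45 should equal n(n+1)/2 = 45.)
Step 4: Test statistic W = min(W+, W-) = 7.
Step 5: Ties in |d|, so use the tie-corrected normal approximation.
        E[W] = n(n+1)/4 = 9*10/4 = 22.5.
        Tie groups: |d|=2 (t=3), |d|=5 (t=2); sum(t^3 - t) = 30.
        Var[W] = n(n+1)(2n+1)/24 - sum(t^3-t)/48 = 1710/24 - 30/48 = 70.625.
        z = (W - E[W]) / sqrt(Var[W]) = (7 - 22.5) / 8.4039 = -1.8444.
        Two-sided p = 2*Phi(z) = 0.065127.
Step 6: alpha = 0.05. fail to reject H0.

W+ = 7, W- = 38, W = min = 7, p = 0.065127, fail to reject H0.


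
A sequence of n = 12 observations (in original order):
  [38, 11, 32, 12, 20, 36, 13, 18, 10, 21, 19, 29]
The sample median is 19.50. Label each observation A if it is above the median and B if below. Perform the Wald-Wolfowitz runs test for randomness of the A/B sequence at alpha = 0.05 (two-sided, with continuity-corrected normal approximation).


Step 1: Compute median = 19.50; label A = above, B = below.
Labels in order: ABABAABBBABA  (n_A = 6, n_B = 6)
Step 2: Count runs R = 9.
Step 3: Under H0 (random ordering), E[R] = 2*n_A*n_B/(n_A+n_B) + 1 = 2*6*6/12 + 1 = 7.0000.
        Var[R] = 2*n_A*n_B*(2*n_A*n_B - n_A - n_B) / ((n_A+n_B)^2 * (n_A+n_B-1)) = 4320/1584 = 2.7273.
        SD[R] = 1.6514.
Step 4: Continuity-corrected z = (R - 0.5 - E[R]) / SD[R] = (9 - 0.5 - 7.0000) / 1.6514 = 0.9083.
Step 5: Two-sided p-value via normal approximation = 2*(1 - Phi(|z|)) = 0.363722.
Step 6: alpha = 0.05. fail to reject H0.

R = 9, z = 0.9083, p = 0.363722, fail to reject H0.


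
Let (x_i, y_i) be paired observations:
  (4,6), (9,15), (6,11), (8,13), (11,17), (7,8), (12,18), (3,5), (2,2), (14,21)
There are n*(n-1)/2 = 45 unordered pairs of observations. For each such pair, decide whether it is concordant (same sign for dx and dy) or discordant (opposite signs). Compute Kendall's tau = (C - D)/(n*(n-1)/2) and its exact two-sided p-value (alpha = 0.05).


Step 1: Enumerate the 45 unordered pairs (i,j) with i<j and classify each by sign(x_j-x_i) * sign(y_j-y_i).
  (1,2):dx=+5,dy=+9->C; (1,3):dx=+2,dy=+5->C; (1,4):dx=+4,dy=+7->C; (1,5):dx=+7,dy=+11->C
  (1,6):dx=+3,dy=+2->C; (1,7):dx=+8,dy=+12->C; (1,8):dx=-1,dy=-1->C; (1,9):dx=-2,dy=-4->C
  (1,10):dx=+10,dy=+15->C; (2,3):dx=-3,dy=-4->C; (2,4):dx=-1,dy=-2->C; (2,5):dx=+2,dy=+2->C
  (2,6):dx=-2,dy=-7->C; (2,7):dx=+3,dy=+3->C; (2,8):dx=-6,dy=-10->C; (2,9):dx=-7,dy=-13->C
  (2,10):dx=+5,dy=+6->C; (3,4):dx=+2,dy=+2->C; (3,5):dx=+5,dy=+6->C; (3,6):dx=+1,dy=-3->D
  (3,7):dx=+6,dy=+7->C; (3,8):dx=-3,dy=-6->C; (3,9):dx=-4,dy=-9->C; (3,10):dx=+8,dy=+10->C
  (4,5):dx=+3,dy=+4->C; (4,6):dx=-1,dy=-5->C; (4,7):dx=+4,dy=+5->C; (4,8):dx=-5,dy=-8->C
  (4,9):dx=-6,dy=-11->C; (4,10):dx=+6,dy=+8->C; (5,6):dx=-4,dy=-9->C; (5,7):dx=+1,dy=+1->C
  (5,8):dx=-8,dy=-12->C; (5,9):dx=-9,dy=-15->C; (5,10):dx=+3,dy=+4->C; (6,7):dx=+5,dy=+10->C
  (6,8):dx=-4,dy=-3->C; (6,9):dx=-5,dy=-6->C; (6,10):dx=+7,dy=+13->C; (7,8):dx=-9,dy=-13->C
  (7,9):dx=-10,dy=-16->C; (7,10):dx=+2,dy=+3->C; (8,9):dx=-1,dy=-3->C; (8,10):dx=+11,dy=+16->C
  (9,10):dx=+12,dy=+19->C
Step 2: C = 44, D = 1, total pairs = 45.
Step 3: tau = (C - D)/(n(n-1)/2) = (44 - 1)/45 = 0.955556.
Step 4: Exact two-sided p-value (enumerate n! = 3628800 permutations of y under H0): p = 0.000006.
Step 5: alpha = 0.05. reject H0.

tau_b = 0.9556 (C=44, D=1), p = 0.000006, reject H0.


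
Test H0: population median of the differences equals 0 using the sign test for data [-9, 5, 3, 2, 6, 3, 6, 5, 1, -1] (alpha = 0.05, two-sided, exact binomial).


Step 1: Discard zero differences. Original n = 10; n_eff = number of nonzero differences = 10.
Nonzero differences (with sign): -9, +5, +3, +2, +6, +3, +6, +5, +1, -1
Step 2: Count signs: positive = 8, negative = 2.
Step 3: Under H0: P(positive) = 0.5, so the number of positives S ~ Bin(10, 0.5).
Step 4: Two-sided exact p-value = sum of Bin(10,0.5) probabilities at or below the observed probability = 0.109375.
Step 5: alpha = 0.05. fail to reject H0.

n_eff = 10, pos = 8, neg = 2, p = 0.109375, fail to reject H0.


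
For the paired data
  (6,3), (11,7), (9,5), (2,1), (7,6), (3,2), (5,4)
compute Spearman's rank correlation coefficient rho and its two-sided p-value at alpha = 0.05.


Step 1: Rank x and y separately (midranks; no ties here).
rank(x): 6->4, 11->7, 9->6, 2->1, 7->5, 3->2, 5->3
rank(y): 3->3, 7->7, 5->5, 1->1, 6->6, 2->2, 4->4
Step 2: d_i = R_x(i) - R_y(i); compute d_i^2.
  (4-3)^2=1, (7-7)^2=0, (6-5)^2=1, (1-1)^2=0, (5-6)^2=1, (2-2)^2=0, (3-4)^2=1
sum(d^2) = 4.
Step 3: rho = 1 - 6*4 / (7*(7^2 - 1)) = 1 - 24/336 = 0.928571.
Step 4: Under H0, t = rho * sqrt((n-2)/(1-rho^2)) = 5.5943 ~ t(5).
Step 5: Two-sided p-value from the t-distribution with 5 df = 0.002519.
Step 6: alpha = 0.05. reject H0.

rho = 0.9286, p = 0.002519, reject H0 at alpha = 0.05.
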